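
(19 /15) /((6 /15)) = 19 /6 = 3.17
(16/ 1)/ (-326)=-8/ 163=-0.05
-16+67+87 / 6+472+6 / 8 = 2153 / 4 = 538.25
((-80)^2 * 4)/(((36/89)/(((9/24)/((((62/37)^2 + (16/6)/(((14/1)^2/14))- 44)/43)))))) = -7334828200/294689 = -24890.06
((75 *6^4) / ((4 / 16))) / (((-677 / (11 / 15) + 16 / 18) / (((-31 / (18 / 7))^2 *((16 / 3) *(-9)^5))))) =1761761777529600 / 91307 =19294925663.20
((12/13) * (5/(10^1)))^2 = 36/169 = 0.21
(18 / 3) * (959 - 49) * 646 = 3527160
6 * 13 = 78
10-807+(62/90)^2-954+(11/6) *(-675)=-12101503/4050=-2988.03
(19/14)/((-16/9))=-171/224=-0.76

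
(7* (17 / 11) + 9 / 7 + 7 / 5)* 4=20796 / 385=54.02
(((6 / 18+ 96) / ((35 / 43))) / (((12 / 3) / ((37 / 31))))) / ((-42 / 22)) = -18.50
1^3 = 1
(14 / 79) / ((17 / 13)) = 182 / 1343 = 0.14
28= 28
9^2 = 81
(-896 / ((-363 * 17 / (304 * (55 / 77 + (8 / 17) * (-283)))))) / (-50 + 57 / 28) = 1561305088 / 12808191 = 121.90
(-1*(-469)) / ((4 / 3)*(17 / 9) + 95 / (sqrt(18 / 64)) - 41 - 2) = 13840659 / 22198151 + 43307460*sqrt(2) / 22198151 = 3.38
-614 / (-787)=614 / 787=0.78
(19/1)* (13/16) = 247/16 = 15.44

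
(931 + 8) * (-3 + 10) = 6573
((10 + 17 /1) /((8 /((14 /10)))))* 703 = 132867 /40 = 3321.68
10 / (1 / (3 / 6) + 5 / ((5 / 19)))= 0.48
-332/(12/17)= -1411/3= -470.33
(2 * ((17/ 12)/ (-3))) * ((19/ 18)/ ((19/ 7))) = -119/ 324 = -0.37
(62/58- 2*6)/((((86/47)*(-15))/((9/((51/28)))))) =208586/105995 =1.97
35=35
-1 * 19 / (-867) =19 / 867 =0.02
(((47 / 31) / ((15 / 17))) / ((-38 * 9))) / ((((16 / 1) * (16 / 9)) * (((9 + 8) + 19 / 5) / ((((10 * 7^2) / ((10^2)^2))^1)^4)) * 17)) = -270945647 / 94089216000000000000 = -0.00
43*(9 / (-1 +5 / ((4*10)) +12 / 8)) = 619.20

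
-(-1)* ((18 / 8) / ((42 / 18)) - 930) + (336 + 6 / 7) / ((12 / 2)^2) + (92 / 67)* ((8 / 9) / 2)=-15517549 / 16884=-919.07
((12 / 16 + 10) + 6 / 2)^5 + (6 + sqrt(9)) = 503293591 / 1024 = 491497.65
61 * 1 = 61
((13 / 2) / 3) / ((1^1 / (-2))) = -13 / 3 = -4.33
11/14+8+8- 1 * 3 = 193/14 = 13.79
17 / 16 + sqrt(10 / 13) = sqrt(130) / 13 + 17 / 16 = 1.94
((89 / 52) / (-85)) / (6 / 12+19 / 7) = -0.01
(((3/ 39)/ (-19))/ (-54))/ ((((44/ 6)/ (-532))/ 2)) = -0.01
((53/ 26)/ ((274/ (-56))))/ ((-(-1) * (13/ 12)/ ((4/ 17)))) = -35616/ 393601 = -0.09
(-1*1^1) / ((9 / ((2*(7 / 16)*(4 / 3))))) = -7 / 54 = -0.13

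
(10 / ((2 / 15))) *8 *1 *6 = 3600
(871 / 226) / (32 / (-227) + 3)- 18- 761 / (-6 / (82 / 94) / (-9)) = -3489678358 / 3446839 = -1012.43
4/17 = 0.24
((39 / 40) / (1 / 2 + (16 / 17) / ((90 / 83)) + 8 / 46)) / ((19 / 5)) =686205 / 4123684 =0.17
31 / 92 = 0.34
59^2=3481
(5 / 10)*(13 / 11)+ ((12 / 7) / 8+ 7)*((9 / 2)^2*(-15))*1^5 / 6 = -449227 / 1232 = -364.63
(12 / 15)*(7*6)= 33.60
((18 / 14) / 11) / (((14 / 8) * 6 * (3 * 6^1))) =1 / 1617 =0.00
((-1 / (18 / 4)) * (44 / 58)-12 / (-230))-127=-3815399 / 30015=-127.12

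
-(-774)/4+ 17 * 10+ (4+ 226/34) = 12721/34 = 374.15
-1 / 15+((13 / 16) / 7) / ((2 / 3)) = 0.11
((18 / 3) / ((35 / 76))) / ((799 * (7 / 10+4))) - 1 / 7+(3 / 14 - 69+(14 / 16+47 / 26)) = -1810973683 / 27338584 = -66.24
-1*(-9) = 9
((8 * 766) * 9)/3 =18384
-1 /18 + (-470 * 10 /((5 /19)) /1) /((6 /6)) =-321481 /18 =-17860.06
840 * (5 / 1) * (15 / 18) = 3500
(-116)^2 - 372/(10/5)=13270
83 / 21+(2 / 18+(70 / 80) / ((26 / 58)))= 39413 / 6552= 6.02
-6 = -6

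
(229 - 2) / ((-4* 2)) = -227 / 8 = -28.38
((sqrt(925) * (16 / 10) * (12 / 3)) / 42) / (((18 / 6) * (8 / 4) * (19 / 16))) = 128 * sqrt(37) / 1197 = 0.65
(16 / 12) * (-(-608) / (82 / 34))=336.13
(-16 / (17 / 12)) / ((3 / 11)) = -704 / 17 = -41.41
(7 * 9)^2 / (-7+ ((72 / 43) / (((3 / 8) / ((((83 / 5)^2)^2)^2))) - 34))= 9523828125 / 61777158268860571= 0.00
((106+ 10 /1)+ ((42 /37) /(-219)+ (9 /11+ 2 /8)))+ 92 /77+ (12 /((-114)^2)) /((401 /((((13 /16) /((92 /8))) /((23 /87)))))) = 15067540043034923 /127412648359304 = 118.26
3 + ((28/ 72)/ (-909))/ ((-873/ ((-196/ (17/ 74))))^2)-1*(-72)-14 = 109915679404465/ 1801908453861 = 61.00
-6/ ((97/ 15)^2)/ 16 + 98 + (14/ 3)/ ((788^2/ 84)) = 286256290793/ 2921231048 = 97.99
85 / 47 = 1.81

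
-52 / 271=-0.19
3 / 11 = 0.27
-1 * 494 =-494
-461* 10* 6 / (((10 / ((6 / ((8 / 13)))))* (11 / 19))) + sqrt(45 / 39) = -1024803 / 22 + sqrt(195) / 13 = -46580.88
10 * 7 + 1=71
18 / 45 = 0.40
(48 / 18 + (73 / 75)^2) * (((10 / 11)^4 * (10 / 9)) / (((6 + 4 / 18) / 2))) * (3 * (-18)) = -47.61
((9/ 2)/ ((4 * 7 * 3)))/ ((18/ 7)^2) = 7/ 864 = 0.01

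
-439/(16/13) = -5707/16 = -356.69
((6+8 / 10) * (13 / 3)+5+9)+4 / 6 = 662 / 15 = 44.13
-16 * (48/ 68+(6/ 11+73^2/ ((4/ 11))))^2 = -120180550110721/ 34969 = -3436774002.99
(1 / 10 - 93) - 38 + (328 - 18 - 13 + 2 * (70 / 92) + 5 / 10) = 168.12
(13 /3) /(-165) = -13 /495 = -0.03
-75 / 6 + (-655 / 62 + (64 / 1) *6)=11189 / 31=360.94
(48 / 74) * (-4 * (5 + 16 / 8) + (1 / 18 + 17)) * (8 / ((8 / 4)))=-3152 / 111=-28.40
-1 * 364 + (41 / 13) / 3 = -14155 / 39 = -362.95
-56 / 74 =-28 / 37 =-0.76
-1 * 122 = -122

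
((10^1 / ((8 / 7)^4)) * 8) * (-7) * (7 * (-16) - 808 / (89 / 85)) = 826148085 / 2848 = 290080.09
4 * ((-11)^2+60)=724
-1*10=-10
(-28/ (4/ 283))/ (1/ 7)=-13867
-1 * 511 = -511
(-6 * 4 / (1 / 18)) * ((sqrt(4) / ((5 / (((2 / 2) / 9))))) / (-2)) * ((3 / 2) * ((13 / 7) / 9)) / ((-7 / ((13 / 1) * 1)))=-1352 / 245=-5.52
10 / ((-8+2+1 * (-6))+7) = -2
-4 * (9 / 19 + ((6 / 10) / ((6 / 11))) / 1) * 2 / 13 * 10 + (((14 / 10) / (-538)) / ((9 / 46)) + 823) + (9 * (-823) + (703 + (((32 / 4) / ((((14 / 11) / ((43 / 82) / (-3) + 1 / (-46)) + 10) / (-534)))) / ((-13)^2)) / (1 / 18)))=-2521654122649022 / 418892883435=-6019.81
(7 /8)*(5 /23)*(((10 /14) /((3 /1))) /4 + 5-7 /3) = 0.52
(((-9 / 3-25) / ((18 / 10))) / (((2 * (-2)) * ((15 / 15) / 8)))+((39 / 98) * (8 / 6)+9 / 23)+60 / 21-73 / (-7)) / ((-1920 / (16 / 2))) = -114917 / 608580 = -0.19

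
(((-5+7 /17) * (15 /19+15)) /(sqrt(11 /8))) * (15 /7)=-132.39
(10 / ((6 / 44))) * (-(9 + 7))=-3520 / 3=-1173.33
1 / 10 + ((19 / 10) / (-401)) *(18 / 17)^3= 371861 / 3940226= 0.09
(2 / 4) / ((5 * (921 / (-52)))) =-26 / 4605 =-0.01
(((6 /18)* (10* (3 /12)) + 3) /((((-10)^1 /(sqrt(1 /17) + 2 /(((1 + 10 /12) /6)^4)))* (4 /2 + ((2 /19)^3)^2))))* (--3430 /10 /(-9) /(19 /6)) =19533945011* sqrt(17) /143960493780 + 607583825622144 /1147998687055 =529.81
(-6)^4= 1296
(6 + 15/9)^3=12167/27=450.63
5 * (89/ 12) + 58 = 1141/ 12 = 95.08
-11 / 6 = -1.83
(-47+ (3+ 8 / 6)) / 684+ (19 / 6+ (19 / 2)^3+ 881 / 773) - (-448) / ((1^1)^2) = 4154624851 / 3172392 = 1309.62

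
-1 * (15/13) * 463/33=-2315/143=-16.19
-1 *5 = -5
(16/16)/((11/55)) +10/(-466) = 1160/233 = 4.98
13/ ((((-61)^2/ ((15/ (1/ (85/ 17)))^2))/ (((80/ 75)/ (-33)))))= -26000/ 40931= -0.64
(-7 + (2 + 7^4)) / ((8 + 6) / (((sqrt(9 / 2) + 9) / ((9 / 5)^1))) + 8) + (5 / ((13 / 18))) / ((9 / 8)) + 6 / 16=62895 * sqrt(2) / 6361 + 149468799 / 661544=239.92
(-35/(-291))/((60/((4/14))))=1/1746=0.00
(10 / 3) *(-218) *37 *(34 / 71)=-12875.31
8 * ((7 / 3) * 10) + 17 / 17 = 187.67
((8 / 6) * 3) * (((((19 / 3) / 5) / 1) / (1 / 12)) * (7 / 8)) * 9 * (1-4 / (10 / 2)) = 2394 / 25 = 95.76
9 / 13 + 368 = 4793 / 13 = 368.69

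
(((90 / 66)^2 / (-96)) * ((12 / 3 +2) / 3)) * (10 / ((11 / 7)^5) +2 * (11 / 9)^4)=-36366266575 / 170473771908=-0.21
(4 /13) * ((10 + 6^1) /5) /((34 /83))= 2656 /1105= 2.40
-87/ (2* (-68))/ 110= 87/ 14960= 0.01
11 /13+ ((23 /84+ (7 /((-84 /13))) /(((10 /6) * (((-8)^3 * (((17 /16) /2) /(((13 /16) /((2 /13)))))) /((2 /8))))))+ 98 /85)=2.28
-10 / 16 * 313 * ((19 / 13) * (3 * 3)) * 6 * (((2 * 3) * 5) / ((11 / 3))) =-36128025 / 286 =-126321.77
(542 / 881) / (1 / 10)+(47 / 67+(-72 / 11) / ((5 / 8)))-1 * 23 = -86418622 / 3246485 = -26.62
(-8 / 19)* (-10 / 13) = 80 / 247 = 0.32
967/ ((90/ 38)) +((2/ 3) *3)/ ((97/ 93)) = 1790551/ 4365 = 410.21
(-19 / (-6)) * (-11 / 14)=-209 / 84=-2.49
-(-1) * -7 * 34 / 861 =-34 / 123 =-0.28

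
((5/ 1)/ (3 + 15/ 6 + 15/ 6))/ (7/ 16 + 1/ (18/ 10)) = 90/ 143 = 0.63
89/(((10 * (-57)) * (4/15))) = -89/152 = -0.59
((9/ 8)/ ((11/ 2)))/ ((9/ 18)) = 9/ 22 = 0.41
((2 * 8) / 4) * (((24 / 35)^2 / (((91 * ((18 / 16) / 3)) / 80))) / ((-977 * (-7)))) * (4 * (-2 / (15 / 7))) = -262144 / 108911075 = -0.00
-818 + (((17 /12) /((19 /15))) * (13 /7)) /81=-35248151 /43092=-817.97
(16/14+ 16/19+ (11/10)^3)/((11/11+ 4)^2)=441023/3325000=0.13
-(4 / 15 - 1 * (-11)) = -169 / 15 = -11.27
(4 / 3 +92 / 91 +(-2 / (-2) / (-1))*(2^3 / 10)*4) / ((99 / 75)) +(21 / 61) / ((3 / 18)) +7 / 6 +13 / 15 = 18963103 / 5495490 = 3.45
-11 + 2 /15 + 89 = 1172 /15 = 78.13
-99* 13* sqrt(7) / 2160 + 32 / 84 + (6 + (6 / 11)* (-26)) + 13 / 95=-168187 / 21945 - 143* sqrt(7) / 240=-9.24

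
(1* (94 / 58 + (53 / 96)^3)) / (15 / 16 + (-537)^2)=0.00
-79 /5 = -15.80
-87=-87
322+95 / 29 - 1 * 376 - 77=-3704 / 29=-127.72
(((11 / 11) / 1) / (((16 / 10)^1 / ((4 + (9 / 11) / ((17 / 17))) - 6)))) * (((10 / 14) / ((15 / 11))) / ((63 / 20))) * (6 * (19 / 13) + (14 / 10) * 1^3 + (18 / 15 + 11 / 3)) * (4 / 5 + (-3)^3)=192046 / 3969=48.39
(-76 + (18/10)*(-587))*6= -33978/5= -6795.60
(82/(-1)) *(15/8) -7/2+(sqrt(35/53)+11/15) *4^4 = 1829/60+256 *sqrt(1855)/53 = 238.52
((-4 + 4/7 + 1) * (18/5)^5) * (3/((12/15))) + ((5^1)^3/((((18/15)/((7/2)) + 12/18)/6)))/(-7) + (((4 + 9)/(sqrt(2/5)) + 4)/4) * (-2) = -1301948701/231875 - 13 * sqrt(10)/4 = -5625.15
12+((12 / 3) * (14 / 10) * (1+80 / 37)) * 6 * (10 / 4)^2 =25014 / 37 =676.05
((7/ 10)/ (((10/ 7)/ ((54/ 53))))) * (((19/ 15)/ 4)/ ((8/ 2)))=8379/ 212000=0.04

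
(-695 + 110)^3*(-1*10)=2002016250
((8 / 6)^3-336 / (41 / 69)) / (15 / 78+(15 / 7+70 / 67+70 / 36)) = -3800528368 / 35936295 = -105.76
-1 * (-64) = 64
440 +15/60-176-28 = 945/4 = 236.25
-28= -28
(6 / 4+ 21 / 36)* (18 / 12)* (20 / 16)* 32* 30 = 3750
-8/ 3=-2.67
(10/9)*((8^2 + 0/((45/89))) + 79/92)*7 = 23205/46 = 504.46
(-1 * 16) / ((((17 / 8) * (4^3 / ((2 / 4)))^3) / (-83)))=83 / 278528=0.00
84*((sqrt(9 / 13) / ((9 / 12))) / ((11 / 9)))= 76.25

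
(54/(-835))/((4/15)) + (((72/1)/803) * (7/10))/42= -323211/1341010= -0.24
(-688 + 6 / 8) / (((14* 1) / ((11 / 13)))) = -41.54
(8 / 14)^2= 16 / 49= 0.33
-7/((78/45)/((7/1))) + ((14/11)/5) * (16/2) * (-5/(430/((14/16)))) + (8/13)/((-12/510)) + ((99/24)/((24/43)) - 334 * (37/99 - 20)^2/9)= -226298168524157/15778825920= -14341.89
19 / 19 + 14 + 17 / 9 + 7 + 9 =296 / 9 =32.89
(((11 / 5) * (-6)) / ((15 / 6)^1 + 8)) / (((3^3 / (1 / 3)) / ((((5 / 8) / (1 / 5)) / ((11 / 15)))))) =-25 / 378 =-0.07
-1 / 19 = -0.05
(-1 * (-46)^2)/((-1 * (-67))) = -2116/67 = -31.58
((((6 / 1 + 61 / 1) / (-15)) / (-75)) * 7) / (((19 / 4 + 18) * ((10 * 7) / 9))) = 134 / 56875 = 0.00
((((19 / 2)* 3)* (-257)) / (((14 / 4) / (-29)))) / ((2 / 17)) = 7221957 / 14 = 515854.07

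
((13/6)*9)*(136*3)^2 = 3246048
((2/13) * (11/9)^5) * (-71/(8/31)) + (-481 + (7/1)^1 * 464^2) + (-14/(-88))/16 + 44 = 1506519.57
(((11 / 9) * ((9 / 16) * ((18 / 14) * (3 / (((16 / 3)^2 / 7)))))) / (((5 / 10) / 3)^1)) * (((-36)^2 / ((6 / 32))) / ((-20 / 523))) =-113236299 / 160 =-707726.87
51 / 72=17 / 24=0.71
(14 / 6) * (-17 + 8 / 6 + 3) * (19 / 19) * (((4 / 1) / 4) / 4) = -133 / 18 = -7.39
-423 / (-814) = 423 / 814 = 0.52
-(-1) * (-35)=-35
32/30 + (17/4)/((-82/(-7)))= 1.43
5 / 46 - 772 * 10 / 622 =-176005 / 14306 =-12.30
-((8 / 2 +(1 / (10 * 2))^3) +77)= -648001 / 8000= -81.00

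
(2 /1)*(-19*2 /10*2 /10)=-38 /25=-1.52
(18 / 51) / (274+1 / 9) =54 / 41939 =0.00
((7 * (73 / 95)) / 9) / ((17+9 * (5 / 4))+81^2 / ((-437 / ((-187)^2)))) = -47012 / 41295467475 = -0.00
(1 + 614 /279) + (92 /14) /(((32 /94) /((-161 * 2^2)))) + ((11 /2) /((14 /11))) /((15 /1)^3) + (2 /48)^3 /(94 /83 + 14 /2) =-125828463650489 /10124352000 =-12428.30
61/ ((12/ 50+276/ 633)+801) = 321775/ 4228841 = 0.08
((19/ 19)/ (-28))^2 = 0.00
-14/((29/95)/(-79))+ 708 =125602/29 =4331.10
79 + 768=847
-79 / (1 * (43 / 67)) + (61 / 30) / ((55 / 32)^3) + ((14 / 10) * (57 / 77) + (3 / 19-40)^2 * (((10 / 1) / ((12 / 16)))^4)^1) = 52475574218616223304 / 1045968845625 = 50169347.24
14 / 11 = 1.27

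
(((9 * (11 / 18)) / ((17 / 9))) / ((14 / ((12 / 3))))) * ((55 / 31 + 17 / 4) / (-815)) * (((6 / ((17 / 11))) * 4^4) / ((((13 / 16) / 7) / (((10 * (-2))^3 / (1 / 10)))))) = 79968632832000 / 18984121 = 4212395.87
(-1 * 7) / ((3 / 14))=-98 / 3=-32.67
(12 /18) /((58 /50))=50 /87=0.57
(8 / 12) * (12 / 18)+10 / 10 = 13 / 9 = 1.44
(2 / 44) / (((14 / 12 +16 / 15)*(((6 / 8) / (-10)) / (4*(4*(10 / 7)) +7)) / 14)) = -7600 / 67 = -113.43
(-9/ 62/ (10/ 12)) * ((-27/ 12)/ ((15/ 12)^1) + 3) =-162/ 775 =-0.21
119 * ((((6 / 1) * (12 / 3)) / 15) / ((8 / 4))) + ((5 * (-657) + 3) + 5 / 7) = -111513 / 35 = -3186.09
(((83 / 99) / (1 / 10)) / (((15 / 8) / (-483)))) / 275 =-213808 / 27225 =-7.85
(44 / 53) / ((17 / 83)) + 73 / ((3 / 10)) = 668686 / 2703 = 247.39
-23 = -23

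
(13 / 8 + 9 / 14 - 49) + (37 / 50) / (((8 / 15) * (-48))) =-418979 / 8960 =-46.76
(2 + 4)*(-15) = -90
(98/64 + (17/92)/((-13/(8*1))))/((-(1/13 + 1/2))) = -2.46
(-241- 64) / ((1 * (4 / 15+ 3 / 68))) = -311100 / 317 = -981.39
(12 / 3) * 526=2104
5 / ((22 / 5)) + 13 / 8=243 / 88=2.76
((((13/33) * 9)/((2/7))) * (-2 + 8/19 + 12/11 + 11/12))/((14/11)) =13975/3344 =4.18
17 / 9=1.89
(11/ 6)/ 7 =11/ 42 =0.26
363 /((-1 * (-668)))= 363 /668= 0.54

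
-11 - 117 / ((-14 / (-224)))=-1883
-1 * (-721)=721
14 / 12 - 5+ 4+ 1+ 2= 19 / 6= 3.17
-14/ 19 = -0.74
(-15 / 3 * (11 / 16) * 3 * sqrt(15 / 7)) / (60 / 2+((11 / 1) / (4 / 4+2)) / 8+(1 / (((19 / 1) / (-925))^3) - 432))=0.00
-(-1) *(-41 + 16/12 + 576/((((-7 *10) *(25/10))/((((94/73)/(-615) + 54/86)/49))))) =-93904894889/2364844125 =-39.71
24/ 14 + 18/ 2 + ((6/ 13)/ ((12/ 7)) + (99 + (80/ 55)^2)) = 2468649/ 22022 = 112.10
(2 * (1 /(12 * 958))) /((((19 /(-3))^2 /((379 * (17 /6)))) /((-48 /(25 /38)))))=-77316 /227525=-0.34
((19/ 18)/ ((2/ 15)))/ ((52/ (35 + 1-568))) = -12635/ 156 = -80.99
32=32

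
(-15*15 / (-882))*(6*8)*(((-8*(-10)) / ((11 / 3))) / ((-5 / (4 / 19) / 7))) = -115200 / 1463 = -78.74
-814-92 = -906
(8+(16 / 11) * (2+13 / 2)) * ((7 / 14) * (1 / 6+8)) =2744 / 33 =83.15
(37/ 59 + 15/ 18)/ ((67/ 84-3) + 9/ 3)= 7238/ 3953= 1.83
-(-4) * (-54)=-216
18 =18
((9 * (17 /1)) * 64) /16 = 612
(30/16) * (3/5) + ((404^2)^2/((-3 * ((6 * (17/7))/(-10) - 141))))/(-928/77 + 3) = -287173360515913/41702904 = -6886171.78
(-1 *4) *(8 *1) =-32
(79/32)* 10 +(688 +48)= 12171/16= 760.69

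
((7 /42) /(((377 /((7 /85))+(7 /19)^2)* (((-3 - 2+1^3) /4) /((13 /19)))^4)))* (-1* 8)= -199927 /3132195201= -0.00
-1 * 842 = -842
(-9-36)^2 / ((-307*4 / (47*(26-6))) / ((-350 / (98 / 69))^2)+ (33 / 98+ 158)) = 138770503593750 / 10850600210161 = 12.79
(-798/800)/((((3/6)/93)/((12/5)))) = -111321/250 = -445.28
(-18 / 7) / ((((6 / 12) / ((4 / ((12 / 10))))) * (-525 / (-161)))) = -184 / 35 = -5.26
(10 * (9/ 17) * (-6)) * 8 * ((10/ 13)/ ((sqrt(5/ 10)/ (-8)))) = 345600 * sqrt(2)/ 221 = 2211.55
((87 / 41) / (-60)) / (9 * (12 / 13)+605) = -377 / 6537860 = -0.00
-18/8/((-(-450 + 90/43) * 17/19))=-817/145520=-0.01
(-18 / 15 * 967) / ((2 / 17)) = -49317 / 5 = -9863.40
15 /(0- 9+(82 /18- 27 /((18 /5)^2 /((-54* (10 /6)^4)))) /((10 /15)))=180 /15599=0.01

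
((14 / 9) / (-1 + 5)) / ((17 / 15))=35 / 102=0.34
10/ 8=5/ 4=1.25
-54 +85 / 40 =-415 / 8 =-51.88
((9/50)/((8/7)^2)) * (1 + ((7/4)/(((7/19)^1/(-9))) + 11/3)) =-67179/12800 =-5.25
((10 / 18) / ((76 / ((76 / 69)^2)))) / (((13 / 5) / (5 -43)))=-72200 / 557037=-0.13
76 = 76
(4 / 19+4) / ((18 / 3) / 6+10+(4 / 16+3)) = 320 / 1083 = 0.30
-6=-6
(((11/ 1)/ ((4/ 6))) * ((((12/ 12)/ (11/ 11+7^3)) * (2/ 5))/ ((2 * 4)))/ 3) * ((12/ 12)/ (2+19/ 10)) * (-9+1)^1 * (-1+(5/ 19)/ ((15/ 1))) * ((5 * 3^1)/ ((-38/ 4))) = -1540/ 605397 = -0.00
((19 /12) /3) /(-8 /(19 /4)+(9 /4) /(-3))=-361 /1665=-0.22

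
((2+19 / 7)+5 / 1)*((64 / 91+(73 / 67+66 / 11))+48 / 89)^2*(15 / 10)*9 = 18766005001963542 / 2061154008823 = 9104.61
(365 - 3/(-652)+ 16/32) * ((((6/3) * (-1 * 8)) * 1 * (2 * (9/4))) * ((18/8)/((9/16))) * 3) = -51474744/163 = -315795.98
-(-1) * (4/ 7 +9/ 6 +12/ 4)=71/ 14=5.07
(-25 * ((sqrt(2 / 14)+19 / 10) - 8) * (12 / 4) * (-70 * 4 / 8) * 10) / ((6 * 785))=-10675 / 314+125 * sqrt(7) / 157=-31.89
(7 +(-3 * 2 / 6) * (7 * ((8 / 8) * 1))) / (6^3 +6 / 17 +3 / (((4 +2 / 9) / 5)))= 0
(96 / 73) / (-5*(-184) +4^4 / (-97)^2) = 0.00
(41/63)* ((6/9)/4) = 41/378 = 0.11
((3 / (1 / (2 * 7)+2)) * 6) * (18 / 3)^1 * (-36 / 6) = -9072 / 29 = -312.83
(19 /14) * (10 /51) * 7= 95 /51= 1.86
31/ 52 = 0.60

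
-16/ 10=-8/ 5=-1.60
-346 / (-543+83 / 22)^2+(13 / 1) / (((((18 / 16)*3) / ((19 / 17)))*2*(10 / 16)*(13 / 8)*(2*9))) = 338798261288 / 2906794033695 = 0.12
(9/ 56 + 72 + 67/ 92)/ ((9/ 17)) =1595977/ 11592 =137.68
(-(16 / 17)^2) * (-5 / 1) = 1280 / 289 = 4.43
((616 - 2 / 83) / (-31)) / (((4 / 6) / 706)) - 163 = -21205.53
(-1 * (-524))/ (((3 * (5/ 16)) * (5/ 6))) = 16768/ 25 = 670.72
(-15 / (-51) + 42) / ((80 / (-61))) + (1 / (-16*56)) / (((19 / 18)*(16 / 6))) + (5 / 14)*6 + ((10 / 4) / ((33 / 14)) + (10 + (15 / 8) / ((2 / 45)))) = 4420203433 / 191009280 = 23.14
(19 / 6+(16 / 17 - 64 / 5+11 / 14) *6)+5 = -58.27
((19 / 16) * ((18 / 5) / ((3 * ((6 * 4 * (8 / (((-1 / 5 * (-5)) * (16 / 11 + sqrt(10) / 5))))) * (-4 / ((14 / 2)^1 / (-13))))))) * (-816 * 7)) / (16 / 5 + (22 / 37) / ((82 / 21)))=-72028677 / 29088488 - 72028677 * sqrt(10) / 211552640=-3.55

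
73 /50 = 1.46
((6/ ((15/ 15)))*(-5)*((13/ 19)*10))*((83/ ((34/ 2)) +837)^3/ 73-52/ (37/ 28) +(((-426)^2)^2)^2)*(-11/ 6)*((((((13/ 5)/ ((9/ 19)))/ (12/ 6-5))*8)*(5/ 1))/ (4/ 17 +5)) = -3567518776177172342352027394336000/ 625251789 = -5705731417230974675950951.00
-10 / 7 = -1.43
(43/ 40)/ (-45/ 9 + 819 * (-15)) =-43/ 491600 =-0.00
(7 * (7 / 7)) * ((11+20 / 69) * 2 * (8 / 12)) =21812 / 207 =105.37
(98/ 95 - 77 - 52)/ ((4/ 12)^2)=-109413/ 95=-1151.72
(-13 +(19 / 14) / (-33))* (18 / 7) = -18075 / 539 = -33.53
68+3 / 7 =479 / 7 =68.43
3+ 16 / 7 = 37 / 7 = 5.29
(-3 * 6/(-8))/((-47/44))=-99/47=-2.11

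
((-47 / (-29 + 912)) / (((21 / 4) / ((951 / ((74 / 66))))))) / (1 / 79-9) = 77683386 / 81187435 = 0.96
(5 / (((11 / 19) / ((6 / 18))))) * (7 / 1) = 665 / 33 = 20.15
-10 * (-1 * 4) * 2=80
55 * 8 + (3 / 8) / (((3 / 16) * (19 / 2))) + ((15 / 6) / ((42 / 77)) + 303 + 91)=191245 / 228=838.79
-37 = -37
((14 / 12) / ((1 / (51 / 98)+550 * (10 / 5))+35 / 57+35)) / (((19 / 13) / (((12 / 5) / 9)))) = 1547 / 8267040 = 0.00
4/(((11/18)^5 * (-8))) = -944784/161051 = -5.87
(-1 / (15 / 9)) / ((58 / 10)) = -3 / 29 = -0.10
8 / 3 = 2.67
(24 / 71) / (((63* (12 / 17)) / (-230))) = -7820 / 4473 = -1.75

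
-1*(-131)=131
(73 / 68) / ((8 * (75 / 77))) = 5621 / 40800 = 0.14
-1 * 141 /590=-141 /590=-0.24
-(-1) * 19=19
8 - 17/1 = -9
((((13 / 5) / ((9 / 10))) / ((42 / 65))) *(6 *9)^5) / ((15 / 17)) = 16286186592 / 7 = 2326598084.57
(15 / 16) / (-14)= -15 / 224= -0.07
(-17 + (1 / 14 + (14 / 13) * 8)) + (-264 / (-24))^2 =20509 / 182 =112.69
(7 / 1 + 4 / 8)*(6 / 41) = 45 / 41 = 1.10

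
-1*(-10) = 10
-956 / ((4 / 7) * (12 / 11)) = -18403 / 12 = -1533.58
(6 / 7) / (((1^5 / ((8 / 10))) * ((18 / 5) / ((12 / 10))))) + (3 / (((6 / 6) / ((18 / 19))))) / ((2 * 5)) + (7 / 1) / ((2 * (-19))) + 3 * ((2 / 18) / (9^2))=5659 / 17010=0.33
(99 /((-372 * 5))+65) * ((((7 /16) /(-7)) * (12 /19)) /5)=-120801 /235600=-0.51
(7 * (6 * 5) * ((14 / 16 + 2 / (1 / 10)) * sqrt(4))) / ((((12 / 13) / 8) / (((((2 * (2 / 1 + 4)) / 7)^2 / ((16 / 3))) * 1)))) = 293085 / 7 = 41869.29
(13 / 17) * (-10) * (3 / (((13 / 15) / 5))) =-2250 / 17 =-132.35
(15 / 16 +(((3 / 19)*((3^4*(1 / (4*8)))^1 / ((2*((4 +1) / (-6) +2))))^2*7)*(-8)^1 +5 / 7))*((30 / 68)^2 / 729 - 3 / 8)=10458267779 / 3188118528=3.28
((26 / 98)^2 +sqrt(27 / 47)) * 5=845 / 2401 +15 * sqrt(141) / 47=4.14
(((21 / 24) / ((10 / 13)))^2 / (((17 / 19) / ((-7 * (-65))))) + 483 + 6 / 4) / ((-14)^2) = 24860569 / 4264960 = 5.83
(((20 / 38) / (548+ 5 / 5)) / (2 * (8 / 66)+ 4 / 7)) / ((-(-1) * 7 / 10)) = 275 / 163419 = 0.00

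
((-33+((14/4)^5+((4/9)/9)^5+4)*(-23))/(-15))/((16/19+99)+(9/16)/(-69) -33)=119021495079035425/9776308865643018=12.17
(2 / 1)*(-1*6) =-12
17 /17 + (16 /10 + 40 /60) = 49 /15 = 3.27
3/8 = 0.38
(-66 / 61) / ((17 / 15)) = -990 / 1037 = -0.95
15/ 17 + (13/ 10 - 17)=-2519/ 170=-14.82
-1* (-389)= 389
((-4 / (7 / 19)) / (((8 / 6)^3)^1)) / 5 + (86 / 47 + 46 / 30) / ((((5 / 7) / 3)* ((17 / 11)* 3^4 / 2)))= -125109227 / 181213200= -0.69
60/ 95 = 12/ 19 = 0.63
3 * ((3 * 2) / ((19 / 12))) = 216 / 19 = 11.37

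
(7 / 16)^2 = 49 / 256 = 0.19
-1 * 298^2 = -88804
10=10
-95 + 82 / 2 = -54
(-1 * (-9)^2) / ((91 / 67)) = -5427 / 91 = -59.64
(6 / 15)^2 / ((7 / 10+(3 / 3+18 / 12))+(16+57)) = 4 / 1905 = 0.00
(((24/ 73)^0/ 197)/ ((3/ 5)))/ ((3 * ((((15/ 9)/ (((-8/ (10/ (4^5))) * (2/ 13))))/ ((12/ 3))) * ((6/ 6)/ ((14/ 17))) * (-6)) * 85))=229376/ 166529025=0.00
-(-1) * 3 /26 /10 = 3 /260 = 0.01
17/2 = 8.50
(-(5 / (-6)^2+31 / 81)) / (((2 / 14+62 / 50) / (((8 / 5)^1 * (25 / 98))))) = -21125 / 137214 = -0.15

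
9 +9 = 18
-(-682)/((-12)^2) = 341/72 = 4.74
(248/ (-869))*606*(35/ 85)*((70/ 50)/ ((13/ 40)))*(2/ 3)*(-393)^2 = -6066025249536/ 192049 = -31585820.54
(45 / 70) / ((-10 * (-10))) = 9 / 1400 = 0.01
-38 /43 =-0.88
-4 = -4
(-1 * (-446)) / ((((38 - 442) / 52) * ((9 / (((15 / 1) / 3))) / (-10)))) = 289900 / 909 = 318.92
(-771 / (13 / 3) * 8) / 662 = -9252 / 4303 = -2.15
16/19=0.84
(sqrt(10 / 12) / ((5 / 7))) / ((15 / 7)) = 49 * sqrt(30) / 450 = 0.60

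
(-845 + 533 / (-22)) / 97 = -19123 / 2134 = -8.96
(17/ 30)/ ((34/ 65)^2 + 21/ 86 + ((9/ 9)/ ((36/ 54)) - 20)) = -617695/ 19601502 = -0.03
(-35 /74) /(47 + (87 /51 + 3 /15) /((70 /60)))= -20825 /2141338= -0.01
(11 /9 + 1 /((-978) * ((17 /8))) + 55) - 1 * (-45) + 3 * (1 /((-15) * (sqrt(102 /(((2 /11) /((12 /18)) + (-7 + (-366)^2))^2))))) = 2524369 /24939 - 736721 * sqrt(102) /2805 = -2551.37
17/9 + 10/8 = 113/36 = 3.14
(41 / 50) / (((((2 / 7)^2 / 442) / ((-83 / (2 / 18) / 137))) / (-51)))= 16914648933 / 13700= 1234645.91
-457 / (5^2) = -457 / 25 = -18.28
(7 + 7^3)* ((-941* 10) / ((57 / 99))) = -108685500 / 19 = -5720289.47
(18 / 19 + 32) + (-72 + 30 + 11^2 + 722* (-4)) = -52745 / 19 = -2776.05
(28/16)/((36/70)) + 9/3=461/72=6.40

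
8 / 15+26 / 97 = 1166 / 1455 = 0.80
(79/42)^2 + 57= 106789/1764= 60.54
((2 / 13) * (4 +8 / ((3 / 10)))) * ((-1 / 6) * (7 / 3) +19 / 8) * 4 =1012 / 27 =37.48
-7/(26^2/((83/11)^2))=-48223/81796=-0.59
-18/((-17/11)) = 198/17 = 11.65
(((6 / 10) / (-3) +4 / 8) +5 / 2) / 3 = 14 / 15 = 0.93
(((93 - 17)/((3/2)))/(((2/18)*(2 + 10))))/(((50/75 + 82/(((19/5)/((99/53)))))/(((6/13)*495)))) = 85237515/402298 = 211.88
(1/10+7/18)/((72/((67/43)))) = 0.01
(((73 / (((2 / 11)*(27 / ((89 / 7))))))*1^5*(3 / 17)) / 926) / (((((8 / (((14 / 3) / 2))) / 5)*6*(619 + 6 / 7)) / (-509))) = -1273184605 / 177045362496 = -0.01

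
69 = 69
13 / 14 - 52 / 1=-715 / 14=-51.07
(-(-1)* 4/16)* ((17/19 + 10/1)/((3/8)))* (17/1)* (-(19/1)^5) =-305733066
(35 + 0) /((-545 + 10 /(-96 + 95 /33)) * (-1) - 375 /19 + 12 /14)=2043545 /30724856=0.07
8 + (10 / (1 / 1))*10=108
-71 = -71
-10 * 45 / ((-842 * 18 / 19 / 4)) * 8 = 7600 / 421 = 18.05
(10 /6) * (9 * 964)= 14460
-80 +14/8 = -313/4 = -78.25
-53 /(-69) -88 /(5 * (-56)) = 2614 /2415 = 1.08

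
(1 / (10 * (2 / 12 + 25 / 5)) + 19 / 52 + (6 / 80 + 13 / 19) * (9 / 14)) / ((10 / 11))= 41167621 / 42879200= 0.96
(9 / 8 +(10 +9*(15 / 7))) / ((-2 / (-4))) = 1703 / 28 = 60.82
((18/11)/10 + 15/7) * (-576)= -511488/385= -1328.54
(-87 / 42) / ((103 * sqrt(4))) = -29 / 2884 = -0.01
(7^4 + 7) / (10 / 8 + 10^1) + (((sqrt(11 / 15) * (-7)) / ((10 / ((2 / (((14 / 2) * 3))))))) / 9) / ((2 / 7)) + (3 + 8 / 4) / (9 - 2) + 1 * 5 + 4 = 70484 / 315 - 7 * sqrt(165) / 4050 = 223.74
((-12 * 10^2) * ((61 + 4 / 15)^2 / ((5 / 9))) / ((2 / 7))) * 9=-1276976232 / 5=-255395246.40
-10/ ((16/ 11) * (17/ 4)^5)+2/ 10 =1384657/ 7099285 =0.20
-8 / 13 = -0.62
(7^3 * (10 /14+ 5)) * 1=1960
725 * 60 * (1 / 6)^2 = 3625 / 3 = 1208.33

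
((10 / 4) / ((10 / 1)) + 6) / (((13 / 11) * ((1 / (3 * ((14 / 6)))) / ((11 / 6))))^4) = 12866891832025 / 148060224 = 86903.10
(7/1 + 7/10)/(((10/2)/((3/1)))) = 231/50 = 4.62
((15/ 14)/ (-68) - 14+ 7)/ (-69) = 0.10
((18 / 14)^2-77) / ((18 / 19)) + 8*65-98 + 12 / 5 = 760432 / 2205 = 344.87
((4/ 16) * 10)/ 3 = 5/ 6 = 0.83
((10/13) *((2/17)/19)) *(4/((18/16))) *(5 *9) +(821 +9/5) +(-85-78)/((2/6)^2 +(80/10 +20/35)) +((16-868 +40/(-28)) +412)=363.36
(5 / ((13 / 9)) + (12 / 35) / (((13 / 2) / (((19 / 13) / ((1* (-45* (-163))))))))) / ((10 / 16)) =5.54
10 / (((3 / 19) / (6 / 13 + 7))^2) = 33966490 / 1521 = 22331.68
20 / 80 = 1 / 4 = 0.25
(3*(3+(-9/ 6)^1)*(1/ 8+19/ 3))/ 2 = 465/ 32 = 14.53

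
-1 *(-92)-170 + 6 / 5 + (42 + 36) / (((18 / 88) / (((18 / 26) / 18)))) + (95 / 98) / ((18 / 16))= -135104 / 2205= -61.27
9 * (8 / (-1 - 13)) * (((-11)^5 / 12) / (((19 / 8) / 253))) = 977901672 / 133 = 7352644.15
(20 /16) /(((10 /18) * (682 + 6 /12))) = 3 /910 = 0.00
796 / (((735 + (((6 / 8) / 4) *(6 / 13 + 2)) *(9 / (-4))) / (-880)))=-18212480 / 19083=-954.38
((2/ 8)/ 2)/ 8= 1/ 64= 0.02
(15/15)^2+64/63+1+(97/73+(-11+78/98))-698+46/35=-113085181/160965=-702.55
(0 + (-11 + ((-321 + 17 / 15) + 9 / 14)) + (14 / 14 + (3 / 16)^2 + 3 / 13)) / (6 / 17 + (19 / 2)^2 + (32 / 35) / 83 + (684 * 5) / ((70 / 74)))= -162195921673 / 1827300735936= -0.09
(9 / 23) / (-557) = -0.00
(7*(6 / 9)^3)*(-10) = -20.74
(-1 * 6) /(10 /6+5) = -9 /10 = -0.90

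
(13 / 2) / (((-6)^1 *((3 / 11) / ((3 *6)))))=-143 / 2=-71.50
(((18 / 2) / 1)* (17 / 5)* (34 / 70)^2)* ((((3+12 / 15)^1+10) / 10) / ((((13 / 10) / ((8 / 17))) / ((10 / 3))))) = 957168 / 79625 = 12.02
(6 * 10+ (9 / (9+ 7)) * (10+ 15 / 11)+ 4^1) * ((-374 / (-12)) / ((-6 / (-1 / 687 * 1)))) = 210613 / 395712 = 0.53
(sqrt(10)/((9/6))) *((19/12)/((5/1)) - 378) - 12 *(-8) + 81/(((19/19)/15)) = 1311 - 22661 *sqrt(10)/90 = 514.77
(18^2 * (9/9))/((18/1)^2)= 1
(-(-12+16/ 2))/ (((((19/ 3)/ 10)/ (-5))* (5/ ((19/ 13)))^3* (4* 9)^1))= -722/ 32955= -0.02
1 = 1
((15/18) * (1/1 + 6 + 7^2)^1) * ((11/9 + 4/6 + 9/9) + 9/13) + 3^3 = 68137/351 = 194.12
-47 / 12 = -3.92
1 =1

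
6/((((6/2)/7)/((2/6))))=4.67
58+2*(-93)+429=301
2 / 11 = 0.18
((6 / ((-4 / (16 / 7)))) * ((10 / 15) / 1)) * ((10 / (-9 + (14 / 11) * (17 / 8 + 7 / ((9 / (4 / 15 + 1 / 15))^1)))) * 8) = 1520640 / 49609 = 30.65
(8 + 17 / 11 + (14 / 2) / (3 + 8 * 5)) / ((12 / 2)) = 2296 / 1419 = 1.62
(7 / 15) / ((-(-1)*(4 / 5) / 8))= 4.67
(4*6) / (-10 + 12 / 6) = -3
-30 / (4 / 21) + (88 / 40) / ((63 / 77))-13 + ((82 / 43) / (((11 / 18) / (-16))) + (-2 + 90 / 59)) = -548072341 / 2511630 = -218.21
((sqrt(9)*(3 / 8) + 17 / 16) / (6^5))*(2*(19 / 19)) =35 / 62208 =0.00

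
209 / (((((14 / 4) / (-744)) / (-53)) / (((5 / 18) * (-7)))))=-13735480 / 3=-4578493.33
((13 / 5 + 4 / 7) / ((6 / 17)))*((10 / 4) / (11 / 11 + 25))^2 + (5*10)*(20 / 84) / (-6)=-647695 / 340704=-1.90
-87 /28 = -3.11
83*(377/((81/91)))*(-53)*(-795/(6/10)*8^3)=102381748851200/81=1263972208039.51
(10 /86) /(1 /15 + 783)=0.00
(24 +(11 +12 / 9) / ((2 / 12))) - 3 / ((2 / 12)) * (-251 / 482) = 25877 / 241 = 107.37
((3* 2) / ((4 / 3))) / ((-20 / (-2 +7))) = -9 / 8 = -1.12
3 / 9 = 1 / 3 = 0.33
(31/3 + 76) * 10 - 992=-386/3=-128.67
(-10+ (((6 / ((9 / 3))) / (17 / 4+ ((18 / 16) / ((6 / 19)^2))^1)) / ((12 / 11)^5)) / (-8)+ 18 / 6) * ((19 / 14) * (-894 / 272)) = 306800755477 / 9811113984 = 31.27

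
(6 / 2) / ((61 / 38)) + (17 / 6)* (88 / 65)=67858 / 11895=5.70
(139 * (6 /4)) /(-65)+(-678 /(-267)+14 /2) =73257 /11570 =6.33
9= 9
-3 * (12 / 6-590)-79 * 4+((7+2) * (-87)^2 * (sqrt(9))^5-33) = 16554818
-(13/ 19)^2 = -169/ 361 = -0.47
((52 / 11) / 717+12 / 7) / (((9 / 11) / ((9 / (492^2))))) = 5938 / 75932451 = 0.00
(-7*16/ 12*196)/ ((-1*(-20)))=-1372/ 15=-91.47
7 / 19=0.37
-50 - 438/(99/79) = -13184/33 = -399.52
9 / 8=1.12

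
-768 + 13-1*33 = -788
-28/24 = -7/6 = -1.17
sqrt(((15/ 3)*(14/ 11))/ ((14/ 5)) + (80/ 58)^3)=5*sqrt(16763131)/ 9251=2.21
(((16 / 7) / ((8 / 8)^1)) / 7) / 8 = 0.04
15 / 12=5 / 4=1.25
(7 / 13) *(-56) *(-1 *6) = 2352 / 13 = 180.92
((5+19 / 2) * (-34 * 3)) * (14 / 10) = -2070.60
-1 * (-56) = 56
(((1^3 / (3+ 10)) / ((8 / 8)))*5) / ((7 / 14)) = 10 / 13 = 0.77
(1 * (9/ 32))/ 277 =9/ 8864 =0.00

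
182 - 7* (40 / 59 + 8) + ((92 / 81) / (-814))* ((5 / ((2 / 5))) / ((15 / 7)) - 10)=707571679 / 5835159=121.26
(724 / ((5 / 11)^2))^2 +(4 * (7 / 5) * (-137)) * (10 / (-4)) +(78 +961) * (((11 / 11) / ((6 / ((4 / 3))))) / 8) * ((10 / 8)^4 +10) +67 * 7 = 70743648259631 / 5760000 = 12281883.38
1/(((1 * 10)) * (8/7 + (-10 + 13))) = 7/290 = 0.02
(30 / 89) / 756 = 0.00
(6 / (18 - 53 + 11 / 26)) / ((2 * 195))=-2 / 4495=-0.00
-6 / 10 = -3 / 5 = -0.60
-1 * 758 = -758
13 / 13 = 1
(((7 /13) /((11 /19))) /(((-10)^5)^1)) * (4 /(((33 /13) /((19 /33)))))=-2527 /299475000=-0.00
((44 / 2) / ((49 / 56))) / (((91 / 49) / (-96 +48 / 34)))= -283008 / 221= -1280.58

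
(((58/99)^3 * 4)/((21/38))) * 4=118628096/20376279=5.82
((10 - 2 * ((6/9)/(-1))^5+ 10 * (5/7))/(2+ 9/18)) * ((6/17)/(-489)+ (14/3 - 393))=-2703.77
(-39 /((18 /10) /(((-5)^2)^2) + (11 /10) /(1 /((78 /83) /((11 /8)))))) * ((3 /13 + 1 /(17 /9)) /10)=-4357500 /1109233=-3.93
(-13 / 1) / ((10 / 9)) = -117 / 10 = -11.70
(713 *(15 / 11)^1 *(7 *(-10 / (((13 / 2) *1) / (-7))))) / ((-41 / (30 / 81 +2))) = -223596800 / 52767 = -4237.44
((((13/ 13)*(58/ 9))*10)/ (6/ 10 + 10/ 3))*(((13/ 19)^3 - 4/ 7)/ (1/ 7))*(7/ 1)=-81585700/ 404681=-201.60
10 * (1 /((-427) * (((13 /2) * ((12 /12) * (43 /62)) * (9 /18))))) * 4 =-9920 /238693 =-0.04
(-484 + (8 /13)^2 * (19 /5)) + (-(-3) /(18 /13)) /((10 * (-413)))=-2020880581 /4187820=-482.56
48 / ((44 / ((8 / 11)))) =96 / 121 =0.79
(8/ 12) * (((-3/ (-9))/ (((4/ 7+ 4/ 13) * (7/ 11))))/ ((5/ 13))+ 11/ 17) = 44803/ 30600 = 1.46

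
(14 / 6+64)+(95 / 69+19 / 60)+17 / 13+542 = 10967341 / 17940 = 611.33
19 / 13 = 1.46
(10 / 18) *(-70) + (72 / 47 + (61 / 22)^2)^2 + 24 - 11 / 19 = 6153367580395 / 88487627184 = 69.54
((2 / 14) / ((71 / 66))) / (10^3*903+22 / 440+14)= 1320 / 8975959657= 0.00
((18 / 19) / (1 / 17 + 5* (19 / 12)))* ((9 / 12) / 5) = 2754 / 154565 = 0.02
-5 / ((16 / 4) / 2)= -5 / 2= -2.50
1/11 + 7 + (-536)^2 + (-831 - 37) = 3150786/11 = 286435.09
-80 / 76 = -20 / 19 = -1.05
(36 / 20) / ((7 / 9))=81 / 35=2.31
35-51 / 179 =6214 / 179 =34.72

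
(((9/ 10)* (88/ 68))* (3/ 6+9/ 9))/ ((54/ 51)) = 1.65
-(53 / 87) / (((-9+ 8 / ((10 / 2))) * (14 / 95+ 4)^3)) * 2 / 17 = 227204375 / 1673510986716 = 0.00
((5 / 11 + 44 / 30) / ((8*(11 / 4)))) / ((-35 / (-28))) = 634 / 9075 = 0.07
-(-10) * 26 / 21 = 260 / 21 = 12.38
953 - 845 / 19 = 17262 / 19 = 908.53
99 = 99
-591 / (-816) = 197 / 272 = 0.72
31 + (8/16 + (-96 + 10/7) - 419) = -482.07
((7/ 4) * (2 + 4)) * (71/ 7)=213/ 2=106.50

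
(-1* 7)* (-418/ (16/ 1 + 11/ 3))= 8778/ 59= 148.78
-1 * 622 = -622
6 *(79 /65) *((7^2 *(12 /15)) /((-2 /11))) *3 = -1532916 /325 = -4716.66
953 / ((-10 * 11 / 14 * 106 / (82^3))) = -1839087964 / 2915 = -630904.96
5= 5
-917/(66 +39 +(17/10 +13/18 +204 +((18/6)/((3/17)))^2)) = -41265/27019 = -1.53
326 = 326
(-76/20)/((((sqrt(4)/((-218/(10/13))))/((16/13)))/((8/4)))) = 33136/25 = 1325.44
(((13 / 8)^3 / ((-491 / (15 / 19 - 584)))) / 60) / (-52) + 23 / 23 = 1144474831 / 1146347520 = 1.00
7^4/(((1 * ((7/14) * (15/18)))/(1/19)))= 28812/95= 303.28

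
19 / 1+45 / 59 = 1166 / 59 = 19.76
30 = 30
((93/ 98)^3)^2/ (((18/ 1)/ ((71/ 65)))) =5104033669431/ 115159509512320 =0.04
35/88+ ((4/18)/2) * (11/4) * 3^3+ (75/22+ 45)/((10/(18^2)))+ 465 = 179705/88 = 2042.10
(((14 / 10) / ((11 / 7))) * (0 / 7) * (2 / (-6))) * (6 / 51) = 0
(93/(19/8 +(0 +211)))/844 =62/120059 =0.00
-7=-7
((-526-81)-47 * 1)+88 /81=-52886 /81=-652.91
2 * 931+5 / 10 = 3725 / 2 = 1862.50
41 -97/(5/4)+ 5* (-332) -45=-8708/5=-1741.60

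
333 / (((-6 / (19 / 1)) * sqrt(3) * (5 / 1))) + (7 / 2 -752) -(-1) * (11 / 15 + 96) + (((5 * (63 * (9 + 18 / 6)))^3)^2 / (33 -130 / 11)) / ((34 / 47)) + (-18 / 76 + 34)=214909793300676528742345109 / 1128885 -703 * sqrt(3) / 10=190373504210505524127.69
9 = 9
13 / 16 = 0.81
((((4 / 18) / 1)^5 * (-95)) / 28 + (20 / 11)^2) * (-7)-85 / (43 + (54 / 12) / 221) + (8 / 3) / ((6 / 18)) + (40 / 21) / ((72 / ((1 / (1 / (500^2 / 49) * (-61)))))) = -10981669638206590 / 568523208023001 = -19.32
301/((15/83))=24983/15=1665.53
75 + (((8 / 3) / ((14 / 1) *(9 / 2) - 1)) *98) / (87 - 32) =384017 / 5115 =75.08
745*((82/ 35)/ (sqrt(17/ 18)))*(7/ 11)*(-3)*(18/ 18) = -109962*sqrt(34)/ 187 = -3428.79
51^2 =2601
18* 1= 18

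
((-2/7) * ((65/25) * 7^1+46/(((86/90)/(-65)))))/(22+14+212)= 668837/186620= 3.58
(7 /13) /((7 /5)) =5 /13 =0.38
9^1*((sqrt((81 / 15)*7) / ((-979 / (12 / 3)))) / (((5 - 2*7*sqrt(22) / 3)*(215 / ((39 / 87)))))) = 12636*sqrt(105) / 24947313655 + 58968*sqrt(2310) / 124736568275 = 0.00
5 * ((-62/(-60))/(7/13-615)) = -403/47928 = -0.01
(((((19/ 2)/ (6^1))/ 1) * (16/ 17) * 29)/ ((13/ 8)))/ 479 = 17632/ 317577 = 0.06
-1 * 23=-23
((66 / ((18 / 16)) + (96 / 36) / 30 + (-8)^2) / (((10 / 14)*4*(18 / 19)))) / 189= 0.24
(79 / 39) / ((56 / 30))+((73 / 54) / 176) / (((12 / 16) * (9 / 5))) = 6368225 / 5837832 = 1.09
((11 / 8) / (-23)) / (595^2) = -11 / 65140600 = -0.00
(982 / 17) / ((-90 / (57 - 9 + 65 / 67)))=-94763 / 3015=-31.43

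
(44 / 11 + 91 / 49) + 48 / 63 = 139 / 21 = 6.62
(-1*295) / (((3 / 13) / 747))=-954915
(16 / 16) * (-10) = -10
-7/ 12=-0.58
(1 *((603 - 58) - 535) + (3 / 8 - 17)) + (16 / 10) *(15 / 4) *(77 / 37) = 1735 / 296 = 5.86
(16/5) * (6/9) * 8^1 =256/15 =17.07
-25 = -25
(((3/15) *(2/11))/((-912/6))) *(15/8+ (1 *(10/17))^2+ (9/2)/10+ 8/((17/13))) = -101597/48320800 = -0.00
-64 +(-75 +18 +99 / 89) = -10670 / 89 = -119.89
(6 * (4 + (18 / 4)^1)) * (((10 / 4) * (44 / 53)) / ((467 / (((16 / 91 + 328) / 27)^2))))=1667775387520 / 49806016533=33.49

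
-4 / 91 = -0.04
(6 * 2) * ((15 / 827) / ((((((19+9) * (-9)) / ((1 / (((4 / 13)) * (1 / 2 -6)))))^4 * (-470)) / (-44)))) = 28561 / 46362951140470272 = 0.00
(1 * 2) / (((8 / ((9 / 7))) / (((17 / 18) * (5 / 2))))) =85 / 112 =0.76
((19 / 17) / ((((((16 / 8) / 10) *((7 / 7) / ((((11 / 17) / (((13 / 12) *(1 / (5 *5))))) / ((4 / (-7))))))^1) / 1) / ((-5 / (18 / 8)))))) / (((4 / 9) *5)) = 548625 / 3757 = 146.03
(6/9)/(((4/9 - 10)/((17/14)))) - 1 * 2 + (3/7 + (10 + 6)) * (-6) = -60595/602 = -100.66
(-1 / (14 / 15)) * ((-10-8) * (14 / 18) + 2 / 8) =825 / 56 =14.73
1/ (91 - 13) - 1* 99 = -7721/ 78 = -98.99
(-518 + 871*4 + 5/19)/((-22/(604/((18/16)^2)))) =-1089306752/16929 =-64345.61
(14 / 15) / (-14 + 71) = 14 / 855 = 0.02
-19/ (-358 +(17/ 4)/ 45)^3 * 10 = 1108080000/ 267376254054967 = 0.00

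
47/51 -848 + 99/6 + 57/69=-1946599/2346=-829.75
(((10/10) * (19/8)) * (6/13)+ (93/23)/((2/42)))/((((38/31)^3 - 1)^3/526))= 715298093166858608091/9434865828651718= 75814.34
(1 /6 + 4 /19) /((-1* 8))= -43 /912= -0.05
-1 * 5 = -5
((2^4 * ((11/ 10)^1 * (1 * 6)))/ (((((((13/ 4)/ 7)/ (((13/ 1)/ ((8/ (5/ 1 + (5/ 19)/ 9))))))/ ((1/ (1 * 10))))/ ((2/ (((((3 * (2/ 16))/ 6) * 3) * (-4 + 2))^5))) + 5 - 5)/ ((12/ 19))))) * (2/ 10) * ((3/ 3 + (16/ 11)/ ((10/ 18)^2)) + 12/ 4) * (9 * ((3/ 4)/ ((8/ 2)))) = -189057204224/ 2030625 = -93102.96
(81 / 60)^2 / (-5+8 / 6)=-2187 / 4400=-0.50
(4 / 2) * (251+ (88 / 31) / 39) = 607094 / 1209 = 502.15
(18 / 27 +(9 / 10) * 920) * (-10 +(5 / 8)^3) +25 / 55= -22764265 / 2816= -8083.90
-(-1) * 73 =73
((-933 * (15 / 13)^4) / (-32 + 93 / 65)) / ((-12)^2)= 26240625 / 69847024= 0.38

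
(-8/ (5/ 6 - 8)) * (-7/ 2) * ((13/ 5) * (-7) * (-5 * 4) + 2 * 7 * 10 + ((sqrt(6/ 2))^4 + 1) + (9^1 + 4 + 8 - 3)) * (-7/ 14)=44688/ 43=1039.26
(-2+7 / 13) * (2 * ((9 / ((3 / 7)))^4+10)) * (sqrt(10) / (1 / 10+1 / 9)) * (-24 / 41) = 840201120 * sqrt(10) / 533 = 4984895.37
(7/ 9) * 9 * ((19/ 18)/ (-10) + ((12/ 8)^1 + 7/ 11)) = 28147/ 1980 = 14.22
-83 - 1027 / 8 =-1691 / 8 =-211.38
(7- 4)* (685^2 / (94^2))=1407675 / 8836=159.31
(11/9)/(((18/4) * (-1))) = -22/81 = -0.27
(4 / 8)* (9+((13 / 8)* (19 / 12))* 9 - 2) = 965 / 64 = 15.08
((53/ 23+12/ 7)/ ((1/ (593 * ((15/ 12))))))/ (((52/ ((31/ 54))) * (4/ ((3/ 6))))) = 59469005/ 14466816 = 4.11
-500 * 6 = -3000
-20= -20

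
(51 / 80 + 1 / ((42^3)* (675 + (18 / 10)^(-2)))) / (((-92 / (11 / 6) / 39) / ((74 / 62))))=-0.59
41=41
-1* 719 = -719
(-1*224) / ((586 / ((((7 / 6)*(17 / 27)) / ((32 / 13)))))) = -10829 / 94932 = -0.11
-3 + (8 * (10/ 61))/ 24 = -539/ 183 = -2.95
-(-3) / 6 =1 / 2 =0.50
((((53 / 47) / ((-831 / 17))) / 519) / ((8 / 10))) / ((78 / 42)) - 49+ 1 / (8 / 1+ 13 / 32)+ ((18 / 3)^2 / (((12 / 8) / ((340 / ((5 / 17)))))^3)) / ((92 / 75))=87604287047725252968823 / 6521533045092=13433081829.38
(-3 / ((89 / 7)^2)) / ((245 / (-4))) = 12 / 39605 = 0.00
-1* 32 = -32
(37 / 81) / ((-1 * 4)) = -37 / 324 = -0.11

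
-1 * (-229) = 229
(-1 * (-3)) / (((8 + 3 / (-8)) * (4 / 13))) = 78 / 61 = 1.28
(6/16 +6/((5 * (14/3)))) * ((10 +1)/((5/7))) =1947/200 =9.74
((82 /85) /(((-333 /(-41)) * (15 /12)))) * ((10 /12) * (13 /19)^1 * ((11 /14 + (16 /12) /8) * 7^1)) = 349648 /968031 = 0.36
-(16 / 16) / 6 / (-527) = 1 / 3162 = 0.00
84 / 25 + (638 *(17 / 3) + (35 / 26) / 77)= 77621347 / 21450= 3618.71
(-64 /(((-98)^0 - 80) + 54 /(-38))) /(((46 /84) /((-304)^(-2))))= 21 /1335472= 0.00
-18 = -18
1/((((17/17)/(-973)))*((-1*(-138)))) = -973/138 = -7.05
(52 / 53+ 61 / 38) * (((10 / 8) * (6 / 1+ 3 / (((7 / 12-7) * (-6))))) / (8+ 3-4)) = 3047265 / 1085546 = 2.81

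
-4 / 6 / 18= -1 / 27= -0.04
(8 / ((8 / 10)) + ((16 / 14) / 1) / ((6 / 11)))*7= 254 / 3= 84.67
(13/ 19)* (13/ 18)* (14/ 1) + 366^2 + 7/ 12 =91631035/ 684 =133963.50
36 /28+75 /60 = 71 /28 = 2.54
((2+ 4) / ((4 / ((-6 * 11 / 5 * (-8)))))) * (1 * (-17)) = -13464 / 5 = -2692.80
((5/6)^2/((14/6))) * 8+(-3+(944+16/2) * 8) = 159923/21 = 7615.38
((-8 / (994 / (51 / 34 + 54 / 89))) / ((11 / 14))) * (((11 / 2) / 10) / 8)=-75 / 50552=-0.00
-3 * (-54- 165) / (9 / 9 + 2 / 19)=4161 / 7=594.43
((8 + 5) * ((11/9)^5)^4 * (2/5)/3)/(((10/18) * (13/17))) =22873499827707040312834/101313878825474406675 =225.77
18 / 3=6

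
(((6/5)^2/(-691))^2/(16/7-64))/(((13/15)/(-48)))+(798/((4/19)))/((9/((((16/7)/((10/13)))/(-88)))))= -728265758641/51209837250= -14.22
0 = 0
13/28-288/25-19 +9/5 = -19779/700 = -28.26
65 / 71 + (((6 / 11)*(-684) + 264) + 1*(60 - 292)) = -265677 / 781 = -340.18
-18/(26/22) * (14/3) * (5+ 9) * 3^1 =-38808/13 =-2985.23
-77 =-77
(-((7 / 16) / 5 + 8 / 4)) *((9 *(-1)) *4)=1503 / 20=75.15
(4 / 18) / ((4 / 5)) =5 / 18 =0.28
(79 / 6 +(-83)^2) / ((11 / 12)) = 82826 / 11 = 7529.64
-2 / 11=-0.18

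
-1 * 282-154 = -436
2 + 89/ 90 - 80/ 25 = -19/ 90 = -0.21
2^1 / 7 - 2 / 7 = 0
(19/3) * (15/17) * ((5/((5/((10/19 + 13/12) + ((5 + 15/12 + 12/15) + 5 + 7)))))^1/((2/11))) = 32384/51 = 634.98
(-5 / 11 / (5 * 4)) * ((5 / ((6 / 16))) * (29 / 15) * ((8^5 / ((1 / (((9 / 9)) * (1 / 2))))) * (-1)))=950272 / 99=9598.71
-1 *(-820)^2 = -672400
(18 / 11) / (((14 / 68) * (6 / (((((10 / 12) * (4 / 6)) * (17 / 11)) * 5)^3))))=2610031250 / 24904341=104.80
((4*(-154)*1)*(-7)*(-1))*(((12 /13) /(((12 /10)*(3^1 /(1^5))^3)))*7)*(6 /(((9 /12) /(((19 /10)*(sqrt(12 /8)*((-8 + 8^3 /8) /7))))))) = -18351872*sqrt(6) /351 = -128070.43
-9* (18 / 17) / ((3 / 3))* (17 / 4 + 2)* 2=-2025 / 17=-119.12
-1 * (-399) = 399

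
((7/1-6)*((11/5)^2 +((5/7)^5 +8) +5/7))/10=5773297/4201750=1.37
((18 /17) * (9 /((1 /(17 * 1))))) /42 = 27 /7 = 3.86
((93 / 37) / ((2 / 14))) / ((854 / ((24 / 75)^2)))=0.00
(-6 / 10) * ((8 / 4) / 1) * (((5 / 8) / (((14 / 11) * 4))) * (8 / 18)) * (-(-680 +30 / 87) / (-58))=36135 / 47096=0.77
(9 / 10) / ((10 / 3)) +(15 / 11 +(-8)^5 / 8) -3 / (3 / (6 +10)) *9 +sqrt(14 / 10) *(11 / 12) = -4662203 / 1100 +11 *sqrt(35) / 60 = -4237.28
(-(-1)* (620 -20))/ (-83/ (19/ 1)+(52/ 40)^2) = -1140000/ 5089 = -224.01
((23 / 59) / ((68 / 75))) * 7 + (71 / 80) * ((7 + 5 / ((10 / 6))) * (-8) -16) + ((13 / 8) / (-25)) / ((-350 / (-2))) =-2885302789 / 35105000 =-82.19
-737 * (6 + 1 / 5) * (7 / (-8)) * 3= 479787 / 40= 11994.68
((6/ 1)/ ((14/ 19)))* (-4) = -228/ 7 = -32.57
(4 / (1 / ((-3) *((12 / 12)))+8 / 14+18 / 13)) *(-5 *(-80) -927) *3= -1726452 / 443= -3897.18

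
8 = 8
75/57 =25/19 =1.32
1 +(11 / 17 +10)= 198 / 17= 11.65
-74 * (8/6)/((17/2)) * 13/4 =-1924/51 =-37.73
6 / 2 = 3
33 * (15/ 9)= 55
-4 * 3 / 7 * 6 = -72 / 7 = -10.29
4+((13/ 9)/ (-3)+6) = 257/ 27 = 9.52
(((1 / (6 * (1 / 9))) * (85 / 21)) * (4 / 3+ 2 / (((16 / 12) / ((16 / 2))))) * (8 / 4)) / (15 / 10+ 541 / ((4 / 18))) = 850 / 12789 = 0.07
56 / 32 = 7 / 4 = 1.75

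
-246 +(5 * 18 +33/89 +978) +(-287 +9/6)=95563/178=536.87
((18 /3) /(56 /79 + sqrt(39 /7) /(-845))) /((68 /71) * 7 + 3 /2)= 69125316 * sqrt(273) /280926906341 + 289836324960 /280926906341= 1.04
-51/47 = -1.09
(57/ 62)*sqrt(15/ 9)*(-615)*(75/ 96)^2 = -7303125*sqrt(15)/ 63488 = -445.52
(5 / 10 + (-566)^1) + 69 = -993 / 2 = -496.50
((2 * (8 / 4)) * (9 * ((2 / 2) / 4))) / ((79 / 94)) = 846 / 79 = 10.71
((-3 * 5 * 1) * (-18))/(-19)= -270/19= -14.21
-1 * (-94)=94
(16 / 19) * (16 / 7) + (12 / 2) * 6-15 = 3049 / 133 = 22.92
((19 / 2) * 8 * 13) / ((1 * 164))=247 / 41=6.02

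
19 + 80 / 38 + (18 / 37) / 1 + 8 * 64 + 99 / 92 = 34580177 / 64676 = 534.67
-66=-66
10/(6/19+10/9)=855/122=7.01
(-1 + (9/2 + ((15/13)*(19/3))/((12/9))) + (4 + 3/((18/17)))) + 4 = 3091/156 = 19.81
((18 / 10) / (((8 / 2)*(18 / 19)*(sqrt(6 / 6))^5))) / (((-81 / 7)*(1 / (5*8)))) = -133 / 81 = -1.64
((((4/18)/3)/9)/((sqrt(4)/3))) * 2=2/81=0.02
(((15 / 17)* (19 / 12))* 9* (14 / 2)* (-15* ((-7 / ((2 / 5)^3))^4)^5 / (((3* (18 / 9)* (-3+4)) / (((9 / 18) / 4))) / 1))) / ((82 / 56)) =-14497504744169041881215846678809811010069097392261028289794921875 / 12857380619375557476352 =-1127562850735077645488618000000000000000000.00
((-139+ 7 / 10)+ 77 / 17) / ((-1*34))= 22741 / 5780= 3.93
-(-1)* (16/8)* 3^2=18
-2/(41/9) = -18/41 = -0.44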